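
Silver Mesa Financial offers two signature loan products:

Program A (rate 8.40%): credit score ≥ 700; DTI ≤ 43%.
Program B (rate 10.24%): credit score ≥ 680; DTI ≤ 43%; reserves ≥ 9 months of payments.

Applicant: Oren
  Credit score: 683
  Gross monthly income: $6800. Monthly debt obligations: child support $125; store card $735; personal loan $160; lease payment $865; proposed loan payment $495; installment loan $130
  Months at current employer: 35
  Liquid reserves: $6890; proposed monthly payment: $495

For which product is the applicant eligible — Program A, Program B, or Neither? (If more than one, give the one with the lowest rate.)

Total debts = (125 + 735 + 160 + 865 + 495 + 130) = 2,510; DTI = 2,510/6,800 = 36.9%.
Reserves = 6,890/495 = 13.9 months.
Program A: score 683 < 700; DTI 36.9% ≤ 43% → does not qualify.
Program B: score 683 ≥ 680; DTI 36.9% ≤ 43%; reserves 13.9 ≥ 9 mo → qualifies.

Program B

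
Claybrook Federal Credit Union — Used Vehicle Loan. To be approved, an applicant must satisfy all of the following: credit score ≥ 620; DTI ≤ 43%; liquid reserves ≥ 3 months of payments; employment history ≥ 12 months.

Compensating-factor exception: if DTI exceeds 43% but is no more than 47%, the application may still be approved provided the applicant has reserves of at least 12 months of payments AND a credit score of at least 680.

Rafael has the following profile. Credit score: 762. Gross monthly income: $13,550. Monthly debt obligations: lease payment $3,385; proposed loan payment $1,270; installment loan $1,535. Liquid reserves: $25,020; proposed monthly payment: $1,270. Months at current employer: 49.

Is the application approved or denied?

Credit score 762 ≥ 620 (meets base)
Total debts = (3,385 + 1,270 + 1,535) = 6,190. DTI: 6,190 ÷ 13,550 = 45.7%, over the 43% base limit.
Liquid reserves cover 25,020/1,270 = 19.7 months — ≥ 3 required
Employment 49 ≥ 12 months
DTI 45.7% is within the 43%–47% exception band; checking compensating factors.
Override check — reserves: 19.7 mo (ok); score: 762 (ok).
Both compensating conditions met → exception applies.

Approved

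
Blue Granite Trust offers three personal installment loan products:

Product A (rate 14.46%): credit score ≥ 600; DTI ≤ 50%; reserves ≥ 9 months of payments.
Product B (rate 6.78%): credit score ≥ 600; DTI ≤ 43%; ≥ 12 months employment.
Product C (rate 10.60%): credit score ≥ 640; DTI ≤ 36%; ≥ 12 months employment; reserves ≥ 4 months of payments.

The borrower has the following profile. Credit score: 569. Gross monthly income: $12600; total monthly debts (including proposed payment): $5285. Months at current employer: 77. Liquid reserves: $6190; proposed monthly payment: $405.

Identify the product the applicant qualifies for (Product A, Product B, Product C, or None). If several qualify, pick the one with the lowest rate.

None

DTI = 5,285/12,600 = 41.9%.
Reserves = 6,190/405 = 15.3 months.
Product A: score 569 < 600; DTI 41.9% ≤ 50%; reserves 15.3 ≥ 9 mo → does not qualify.
Product B: score 569 < 600; DTI 41.9% ≤ 43%; employment 77 ≥ 12 mo → does not qualify.
Product C: score 569 < 640; DTI 41.9% > 36%; employment 77 ≥ 12 mo; reserves 15.3 ≥ 4 mo → does not qualify.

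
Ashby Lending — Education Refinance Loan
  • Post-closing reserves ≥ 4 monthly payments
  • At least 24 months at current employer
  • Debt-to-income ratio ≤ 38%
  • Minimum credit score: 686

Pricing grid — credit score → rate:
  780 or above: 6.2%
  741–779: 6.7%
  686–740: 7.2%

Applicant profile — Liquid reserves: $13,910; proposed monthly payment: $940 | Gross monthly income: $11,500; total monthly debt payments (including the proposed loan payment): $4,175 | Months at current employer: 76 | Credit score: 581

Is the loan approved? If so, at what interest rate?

Denied

Credit score 581 < 686 (below minimum)
Debt-to-income = 4,175/11,500 = 36.3% — meets 38% limit
Liquid reserves cover 13,910/940 = 14.8 months — ≥ 4 required
Employment 76 ≥ 24 months
Not all requirements met → denied.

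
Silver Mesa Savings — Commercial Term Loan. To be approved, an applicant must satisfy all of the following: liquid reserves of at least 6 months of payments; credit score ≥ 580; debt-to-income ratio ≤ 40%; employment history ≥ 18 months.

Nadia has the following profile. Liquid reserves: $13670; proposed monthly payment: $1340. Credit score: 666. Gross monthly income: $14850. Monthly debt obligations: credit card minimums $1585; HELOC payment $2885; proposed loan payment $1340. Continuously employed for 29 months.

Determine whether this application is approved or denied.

Approved

Liquid reserves cover 13,670/1,340 = 10.2 months — ≥ 6 required
Credit score 666 ≥ 580 (meets)
Total monthly debts = (1,585 + 2,885 + 1,340) = 5,810. DTI = 5,810/14,850 = 39.1% ≤ 40%
Employment 29 ≥ 18 months
All criteria satisfied.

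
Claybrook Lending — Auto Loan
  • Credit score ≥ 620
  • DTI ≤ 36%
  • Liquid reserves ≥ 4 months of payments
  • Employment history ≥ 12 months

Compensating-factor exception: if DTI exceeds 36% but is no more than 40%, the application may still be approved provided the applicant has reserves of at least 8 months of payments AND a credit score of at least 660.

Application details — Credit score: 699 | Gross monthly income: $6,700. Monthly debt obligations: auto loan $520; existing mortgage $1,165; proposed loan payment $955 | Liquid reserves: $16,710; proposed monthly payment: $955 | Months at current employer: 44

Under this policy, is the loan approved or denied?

Credit score 699 ≥ 620 (meets base)
Total debts = (520 + 1,165 + 955) = 2,640. DTI: 2,640 ÷ 6,700 = 39.4%, over the 36% base limit.
Liquid reserves cover 16,710/955 = 17.5 months — ≥ 4 required
Employment 44 ≥ 12 months
39.4% falls in the override range (36%–40%), so the compensating-factor test applies.
Reserves 17.5 ≥ 8 months; credit score 699 ≥ 660.
Both compensating conditions met → exception applies.

Approved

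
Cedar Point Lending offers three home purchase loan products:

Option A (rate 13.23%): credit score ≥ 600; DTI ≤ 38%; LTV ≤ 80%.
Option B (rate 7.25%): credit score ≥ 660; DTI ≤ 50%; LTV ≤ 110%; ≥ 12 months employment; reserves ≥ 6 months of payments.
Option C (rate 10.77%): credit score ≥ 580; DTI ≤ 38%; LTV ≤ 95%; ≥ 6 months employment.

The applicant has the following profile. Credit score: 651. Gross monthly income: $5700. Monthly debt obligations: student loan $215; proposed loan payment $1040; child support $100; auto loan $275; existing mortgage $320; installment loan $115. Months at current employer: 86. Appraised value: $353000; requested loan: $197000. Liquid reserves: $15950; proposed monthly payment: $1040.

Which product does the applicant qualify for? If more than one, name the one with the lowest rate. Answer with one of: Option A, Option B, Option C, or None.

Option C

Total debts = (215 + 1,040 + 100 + 275 + 320 + 115) = 2,065; DTI = 2,065/5,700 = 36.2%.
LTV = 197,000/353,000 = 55.8%.
Reserves = 15,950/1,040 = 15.3 months.
Option A: score 651 ≥ 600; DTI 36.2% ≤ 38%; LTV 55.8% ≤ 80% → qualifies.
Option B: score 651 < 660; DTI 36.2% ≤ 50%; LTV 55.8% ≤ 110%; employment 86 ≥ 12 mo; reserves 15.3 ≥ 6 mo → does not qualify.
Option C: score 651 ≥ 580; DTI 36.2% ≤ 38%; LTV 55.8% ≤ 95%; employment 86 ≥ 6 mo → qualifies.
Qualifying: Option A, Option C. Lowest rate is 10.77% → Option C.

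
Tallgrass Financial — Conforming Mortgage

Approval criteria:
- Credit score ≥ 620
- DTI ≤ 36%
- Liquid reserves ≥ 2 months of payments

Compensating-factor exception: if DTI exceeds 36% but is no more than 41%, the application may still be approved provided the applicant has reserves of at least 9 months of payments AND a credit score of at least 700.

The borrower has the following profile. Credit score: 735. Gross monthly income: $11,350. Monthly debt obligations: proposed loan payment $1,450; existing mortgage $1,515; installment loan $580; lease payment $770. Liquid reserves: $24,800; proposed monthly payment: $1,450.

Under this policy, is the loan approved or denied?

Approved

Credit score 735 ≥ 620 (meets base)
Total debts = (1,450 + 1,515 + 580 + 770) = 4,315. DTI = 4,315/11,350 = 38% > 36% — standard DTI limit exceeded.
Reserves: 24,800 ÷ 1,450 = 17.1 months (meets 2-month minimum)
38% falls in the override range (36%–41%), so the compensating-factor test applies.
Override check — reserves: 17.1 mo (ok); score: 735 (ok).
Both compensating conditions met → exception applies.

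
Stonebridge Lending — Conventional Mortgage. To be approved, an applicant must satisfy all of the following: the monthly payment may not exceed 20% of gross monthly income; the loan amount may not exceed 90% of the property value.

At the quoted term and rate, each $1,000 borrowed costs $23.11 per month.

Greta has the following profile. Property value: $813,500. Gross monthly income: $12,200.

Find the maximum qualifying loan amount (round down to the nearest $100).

$105,500

Payment cap: 20% × $12,200 = $2,440/month.
At $23.11 per $1,000, that supports 2,440/23.11 × 1,000 ≈ $105,581 → $105,500.
LTV cap: 90% × $813,500 = $732,150 → $732,100.
Binding constraint: payment-to-income.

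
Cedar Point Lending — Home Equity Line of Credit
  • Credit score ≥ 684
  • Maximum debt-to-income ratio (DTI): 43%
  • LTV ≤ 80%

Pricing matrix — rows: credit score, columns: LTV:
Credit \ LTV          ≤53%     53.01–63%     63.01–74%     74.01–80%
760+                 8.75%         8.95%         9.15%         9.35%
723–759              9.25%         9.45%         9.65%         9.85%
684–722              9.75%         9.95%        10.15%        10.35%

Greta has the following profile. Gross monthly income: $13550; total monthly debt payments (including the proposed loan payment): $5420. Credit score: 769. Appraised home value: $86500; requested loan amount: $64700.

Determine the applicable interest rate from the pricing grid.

Credit score 769 ≥ 684; DTI: 5,420 ÷ 13,550 = 40%, within the 43% cap
LTV = 64,700/86,500 = 74.8% ≤ 80%
Score 769 is in the 760+ band; LTV 74.8% is in the 74.01–80% band → 9.35%.

9.35%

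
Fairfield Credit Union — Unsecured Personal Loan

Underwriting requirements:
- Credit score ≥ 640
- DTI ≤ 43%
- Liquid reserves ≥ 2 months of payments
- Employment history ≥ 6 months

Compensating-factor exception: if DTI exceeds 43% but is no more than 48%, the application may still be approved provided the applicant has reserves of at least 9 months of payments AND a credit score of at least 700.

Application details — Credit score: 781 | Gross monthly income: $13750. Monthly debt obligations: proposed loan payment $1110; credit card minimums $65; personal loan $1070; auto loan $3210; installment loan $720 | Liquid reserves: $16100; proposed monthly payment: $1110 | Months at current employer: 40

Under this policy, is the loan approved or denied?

Credit score 781 ≥ 640 (meets base)
Total debts = (1,110 + 65 + 1,070 + 3,210 + 720) = 6,175. DTI: 6,175 ÷ 13,750 = 44.9%, over the 43% base limit.
Reserves: 16,100 ÷ 1,110 = 14.5 months (meets 2-month minimum)
Employment 40 ≥ 6 months
DTI 44.9% is within the 43%–48% exception band; checking compensating factors.
Override check — reserves: 14.5 mo (ok); score: 781 (ok).
Both compensating conditions met → exception applies.

Approved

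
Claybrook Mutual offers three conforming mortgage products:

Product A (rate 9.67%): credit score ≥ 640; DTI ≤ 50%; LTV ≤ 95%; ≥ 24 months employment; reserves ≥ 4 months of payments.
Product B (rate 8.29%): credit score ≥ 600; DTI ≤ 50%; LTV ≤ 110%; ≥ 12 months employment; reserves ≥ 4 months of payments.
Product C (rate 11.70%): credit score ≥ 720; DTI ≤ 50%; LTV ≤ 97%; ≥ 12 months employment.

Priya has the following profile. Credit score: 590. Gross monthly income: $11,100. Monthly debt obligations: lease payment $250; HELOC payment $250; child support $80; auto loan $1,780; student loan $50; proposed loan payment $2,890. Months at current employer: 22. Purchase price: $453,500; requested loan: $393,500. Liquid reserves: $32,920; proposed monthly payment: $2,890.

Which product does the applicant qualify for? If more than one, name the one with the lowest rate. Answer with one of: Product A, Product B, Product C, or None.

Total debts = (250 + 250 + 80 + 1,780 + 50 + 2,890) = 5,300; DTI = 5,300/11,100 = 47.7%.
LTV = 393,500/453,500 = 86.8%.
Reserves = 32,920/2,890 = 11.4 months.
Product A: score 590 < 640; DTI 47.7% ≤ 50%; LTV 86.8% ≤ 95%; employment 22 < 24 mo; reserves 11.4 ≥ 4 mo → does not qualify.
Product B: score 590 < 600; DTI 47.7% ≤ 50%; LTV 86.8% ≤ 110%; employment 22 ≥ 12 mo; reserves 11.4 ≥ 4 mo → does not qualify.
Product C: score 590 < 720; DTI 47.7% ≤ 50%; LTV 86.8% ≤ 97%; employment 22 ≥ 12 mo → does not qualify.

None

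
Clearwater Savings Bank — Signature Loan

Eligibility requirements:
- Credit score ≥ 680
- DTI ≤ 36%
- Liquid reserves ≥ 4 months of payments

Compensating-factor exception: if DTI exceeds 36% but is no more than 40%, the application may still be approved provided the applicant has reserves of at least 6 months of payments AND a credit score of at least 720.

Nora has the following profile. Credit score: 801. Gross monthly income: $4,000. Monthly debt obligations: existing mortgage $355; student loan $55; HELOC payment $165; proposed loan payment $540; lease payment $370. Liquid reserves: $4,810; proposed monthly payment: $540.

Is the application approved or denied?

Credit score 801 ≥ 680 (meets base)
Total debts = (355 + 55 + 165 + 540 + 370) = 1,485. DTI = 1,485/4,000 = 37.1% > 36% — standard DTI limit exceeded.
Reserves = 4,810/540 = 8.9 months ≥ 4
37.1% falls in the override range (36%–40%), so the compensating-factor test applies.
Override check — reserves: 8.9 mo (ok); score: 801 (ok).
Both compensating conditions met → exception applies.

Approved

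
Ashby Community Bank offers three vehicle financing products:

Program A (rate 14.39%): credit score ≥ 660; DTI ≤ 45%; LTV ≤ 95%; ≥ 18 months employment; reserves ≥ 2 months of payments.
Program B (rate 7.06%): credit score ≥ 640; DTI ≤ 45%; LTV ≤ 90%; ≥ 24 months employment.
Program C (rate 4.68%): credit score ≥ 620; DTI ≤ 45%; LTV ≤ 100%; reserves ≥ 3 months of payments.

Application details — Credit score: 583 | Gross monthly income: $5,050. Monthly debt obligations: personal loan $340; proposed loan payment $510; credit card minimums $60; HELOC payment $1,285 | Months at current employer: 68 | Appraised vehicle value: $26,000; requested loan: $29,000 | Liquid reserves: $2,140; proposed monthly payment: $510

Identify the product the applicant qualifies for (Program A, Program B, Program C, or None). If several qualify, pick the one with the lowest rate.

Total debts = (340 + 510 + 60 + 1,285) = 2,195; DTI = 2,195/5,050 = 43.5%.
LTV = 29,000/26,000 = 111.5%.
Reserves = 2,140/510 = 4.2 months.
Program A: score 583 < 660; DTI 43.5% ≤ 45%; LTV 111.5% > 95%; employment 68 ≥ 18 mo; reserves 4.2 ≥ 2 mo → does not qualify.
Program B: score 583 < 640; DTI 43.5% ≤ 45%; LTV 111.5% > 90%; employment 68 ≥ 24 mo → does not qualify.
Program C: score 583 < 620; DTI 43.5% ≤ 45%; LTV 111.5% > 100%; reserves 4.2 ≥ 3 mo → does not qualify.

None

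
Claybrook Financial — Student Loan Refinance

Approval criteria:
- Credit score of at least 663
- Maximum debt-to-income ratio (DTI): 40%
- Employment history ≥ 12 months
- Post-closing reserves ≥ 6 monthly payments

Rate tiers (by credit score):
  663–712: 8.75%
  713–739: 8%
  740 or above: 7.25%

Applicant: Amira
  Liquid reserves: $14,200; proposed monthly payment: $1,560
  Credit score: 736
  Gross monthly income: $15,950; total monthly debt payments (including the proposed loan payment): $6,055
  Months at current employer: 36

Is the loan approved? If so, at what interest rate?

Approved at 8%

Credit score 736 ≥ 663 (meets minimum)
Liquid reserves cover 14,200/1,560 = 9.1 months — ≥ 6 required
DTI: 6,055 ÷ 15,950 = 38%, within the 40% cap
Employment 36 ≥ 12 months
All requirements met. Score 736 falls in the 713–739 tier → 8%.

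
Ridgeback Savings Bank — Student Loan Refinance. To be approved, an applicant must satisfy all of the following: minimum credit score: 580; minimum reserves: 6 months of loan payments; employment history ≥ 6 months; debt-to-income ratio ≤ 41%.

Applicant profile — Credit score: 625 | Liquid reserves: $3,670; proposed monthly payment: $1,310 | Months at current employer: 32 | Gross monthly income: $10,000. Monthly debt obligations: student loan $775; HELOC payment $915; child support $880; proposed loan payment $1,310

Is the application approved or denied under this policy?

Credit score 625 ≥ 580 (meets)
Reserves: 3,670 ÷ 1,310 = 2.8 months (below 6-month minimum)
Employment 32 ≥ 6 months
Total monthly debts = (775 + 915 + 880 + 1,310) = 3,880. DTI = 3,880/10,000 = 38.8% ≤ 41%
Fails on reserves.

Denied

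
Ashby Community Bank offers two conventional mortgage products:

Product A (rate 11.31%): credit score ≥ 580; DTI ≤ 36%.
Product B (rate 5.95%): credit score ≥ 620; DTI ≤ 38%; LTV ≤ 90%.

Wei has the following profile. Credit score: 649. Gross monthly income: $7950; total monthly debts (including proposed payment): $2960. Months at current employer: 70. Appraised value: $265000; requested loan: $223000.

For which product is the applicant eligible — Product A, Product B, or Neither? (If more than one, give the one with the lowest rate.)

Product B

DTI = 2,960/7,950 = 37.2%.
LTV = 223,000/265,000 = 84.2%.
Product A: score 649 ≥ 580; DTI 37.2% > 36% → does not qualify.
Product B: score 649 ≥ 620; DTI 37.2% ≤ 38%; LTV 84.2% ≤ 90% → qualifies.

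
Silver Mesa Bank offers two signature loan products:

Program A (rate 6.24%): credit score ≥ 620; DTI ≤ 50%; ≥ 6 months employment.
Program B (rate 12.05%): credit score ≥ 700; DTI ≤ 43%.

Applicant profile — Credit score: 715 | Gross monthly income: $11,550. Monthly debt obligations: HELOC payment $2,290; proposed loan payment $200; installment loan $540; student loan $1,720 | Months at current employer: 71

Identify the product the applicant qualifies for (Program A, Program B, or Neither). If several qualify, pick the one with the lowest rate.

Total debts = (2,290 + 200 + 540 + 1,720) = 4,750; DTI = 4,750/11,550 = 41.1%.
Program A: score 715 ≥ 620; DTI 41.1% ≤ 50%; employment 71 ≥ 6 mo → qualifies.
Program B: score 715 ≥ 700; DTI 41.1% ≤ 43% → qualifies.
Qualifying: Program A, Program B. Lowest rate is 6.24% → Program A.

Program A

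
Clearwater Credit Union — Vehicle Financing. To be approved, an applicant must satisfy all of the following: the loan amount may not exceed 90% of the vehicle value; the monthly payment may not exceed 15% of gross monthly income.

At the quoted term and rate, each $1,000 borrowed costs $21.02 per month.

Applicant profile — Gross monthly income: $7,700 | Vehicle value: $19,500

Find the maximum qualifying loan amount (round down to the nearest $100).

Payment cap: 15% × $7,700 = $1,155/month.
At $21.02 per $1,000, that supports 1,155/21.02 × 1,000 ≈ $54,947 → $54,900.
LTV cap: 90% × $19,500 = $17,550 → $17,500.
Binding constraint: loan-to-value.

$17,500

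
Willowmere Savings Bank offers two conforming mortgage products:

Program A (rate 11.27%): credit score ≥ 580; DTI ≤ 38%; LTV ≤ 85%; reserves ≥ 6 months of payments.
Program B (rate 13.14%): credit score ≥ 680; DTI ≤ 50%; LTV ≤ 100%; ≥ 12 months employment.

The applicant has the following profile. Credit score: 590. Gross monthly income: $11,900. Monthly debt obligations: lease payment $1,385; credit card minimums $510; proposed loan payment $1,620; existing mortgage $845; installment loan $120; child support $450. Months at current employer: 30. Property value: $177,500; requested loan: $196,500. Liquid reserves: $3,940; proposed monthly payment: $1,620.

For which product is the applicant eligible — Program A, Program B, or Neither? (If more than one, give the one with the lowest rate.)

Total debts = (1,385 + 510 + 1,620 + 845 + 120 + 450) = 4,930; DTI = 4,930/11,900 = 41.4%.
LTV = 196,500/177,500 = 110.7%.
Reserves = 3,940/1,620 = 2.4 months.
Program A: score 590 ≥ 580; DTI 41.4% > 38%; LTV 110.7% > 85%; reserves 2.4 < 6 mo → does not qualify.
Program B: score 590 < 680; DTI 41.4% ≤ 50%; LTV 110.7% > 100%; employment 30 ≥ 12 mo → does not qualify.

Neither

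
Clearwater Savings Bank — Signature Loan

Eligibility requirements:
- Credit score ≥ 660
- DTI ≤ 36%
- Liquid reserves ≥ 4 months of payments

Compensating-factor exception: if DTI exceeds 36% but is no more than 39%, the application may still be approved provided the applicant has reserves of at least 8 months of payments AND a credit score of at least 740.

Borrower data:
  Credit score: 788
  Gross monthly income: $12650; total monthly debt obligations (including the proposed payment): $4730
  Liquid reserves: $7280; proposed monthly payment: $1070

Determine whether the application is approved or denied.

Denied

Credit score 788 ≥ 660 (meets base)
DTI: 4,730 ÷ 12,650 = 37.4%, over the 36% base limit.
Reserves = 7,280/1,070 = 6.8 months ≥ 4
37.4% falls in the override range (36%–39%), so the compensating-factor test applies.
Override check — reserves: 6.8 mo (short of 8); score: 788 (ok).
Override conditions not both satisfied; exception does not apply.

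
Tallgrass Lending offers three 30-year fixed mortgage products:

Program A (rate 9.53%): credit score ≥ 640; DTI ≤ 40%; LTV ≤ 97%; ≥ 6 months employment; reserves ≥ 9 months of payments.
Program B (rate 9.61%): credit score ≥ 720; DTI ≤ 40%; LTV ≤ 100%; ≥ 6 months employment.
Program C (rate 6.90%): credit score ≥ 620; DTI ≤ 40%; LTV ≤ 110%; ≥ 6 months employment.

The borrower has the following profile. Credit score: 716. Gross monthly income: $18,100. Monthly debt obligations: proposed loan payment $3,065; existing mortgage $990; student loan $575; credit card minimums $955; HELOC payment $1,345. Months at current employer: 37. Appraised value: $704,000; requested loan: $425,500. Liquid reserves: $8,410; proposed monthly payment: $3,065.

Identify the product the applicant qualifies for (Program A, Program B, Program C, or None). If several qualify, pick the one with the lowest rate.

Program C

Total debts = (3,065 + 990 + 575 + 955 + 1,345) = 6,930; DTI = 6,930/18,100 = 38.3%.
LTV = 425,500/704,000 = 60.4%.
Reserves = 8,410/3,065 = 2.7 months.
Program A: score 716 ≥ 640; DTI 38.3% ≤ 40%; LTV 60.4% ≤ 97%; employment 37 ≥ 6 mo; reserves 2.7 < 9 mo → does not qualify.
Program B: score 716 < 720; DTI 38.3% ≤ 40%; LTV 60.4% ≤ 100%; employment 37 ≥ 6 mo → does not qualify.
Program C: score 716 ≥ 620; DTI 38.3% ≤ 40%; LTV 60.4% ≤ 110%; employment 37 ≥ 6 mo → qualifies.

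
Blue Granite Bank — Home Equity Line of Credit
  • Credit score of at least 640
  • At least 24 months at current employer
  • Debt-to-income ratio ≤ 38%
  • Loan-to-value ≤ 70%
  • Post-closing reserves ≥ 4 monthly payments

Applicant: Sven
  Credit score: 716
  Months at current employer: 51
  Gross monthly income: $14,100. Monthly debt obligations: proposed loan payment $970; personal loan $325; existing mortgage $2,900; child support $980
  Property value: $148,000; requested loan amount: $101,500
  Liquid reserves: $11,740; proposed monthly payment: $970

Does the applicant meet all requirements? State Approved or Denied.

Credit score 716 ≥ 640 (meets)
Employment 51 ≥ 24 months
Total monthly debts = (970 + 325 + 2,900 + 980) = 5,175. DTI: 5,175 ÷ 14,100 = 36.7%, within the 38% cap
LTV: 101,500 ÷ 148,000 = 68.6%, within 70% cap
Reserves = 11,740/970 = 12.1 months ≥ 4
All criteria satisfied.

Approved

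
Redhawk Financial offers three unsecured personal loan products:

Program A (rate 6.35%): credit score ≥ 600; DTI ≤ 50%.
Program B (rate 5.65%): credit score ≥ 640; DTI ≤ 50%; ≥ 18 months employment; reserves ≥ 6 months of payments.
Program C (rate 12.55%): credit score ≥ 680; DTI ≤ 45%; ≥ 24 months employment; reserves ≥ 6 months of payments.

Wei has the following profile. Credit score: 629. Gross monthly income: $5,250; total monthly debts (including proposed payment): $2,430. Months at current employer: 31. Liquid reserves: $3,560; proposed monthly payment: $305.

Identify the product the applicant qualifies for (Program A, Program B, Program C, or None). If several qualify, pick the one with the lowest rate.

Program A

DTI = 2,430/5,250 = 46.3%.
Reserves = 3,560/305 = 11.7 months.
Program A: score 629 ≥ 600; DTI 46.3% ≤ 50% → qualifies.
Program B: score 629 < 640; DTI 46.3% ≤ 50%; employment 31 ≥ 18 mo; reserves 11.7 ≥ 6 mo → does not qualify.
Program C: score 629 < 680; DTI 46.3% > 45%; employment 31 ≥ 24 mo; reserves 11.7 ≥ 6 mo → does not qualify.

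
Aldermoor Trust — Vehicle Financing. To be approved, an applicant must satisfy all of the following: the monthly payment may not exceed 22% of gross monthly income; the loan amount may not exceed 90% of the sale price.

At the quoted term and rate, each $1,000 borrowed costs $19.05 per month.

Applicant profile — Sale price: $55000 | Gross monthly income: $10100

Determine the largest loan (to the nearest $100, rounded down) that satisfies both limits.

$49,500

Payment cap: 22% × $10,100 = $2,222/month.
At $19.05 per $1,000, that supports 2,222/19.05 × 1,000 ≈ $116,640 → $116,600.
LTV cap: 90% × $55,000 = $49,500 → $49,500.
Binding constraint: loan-to-value.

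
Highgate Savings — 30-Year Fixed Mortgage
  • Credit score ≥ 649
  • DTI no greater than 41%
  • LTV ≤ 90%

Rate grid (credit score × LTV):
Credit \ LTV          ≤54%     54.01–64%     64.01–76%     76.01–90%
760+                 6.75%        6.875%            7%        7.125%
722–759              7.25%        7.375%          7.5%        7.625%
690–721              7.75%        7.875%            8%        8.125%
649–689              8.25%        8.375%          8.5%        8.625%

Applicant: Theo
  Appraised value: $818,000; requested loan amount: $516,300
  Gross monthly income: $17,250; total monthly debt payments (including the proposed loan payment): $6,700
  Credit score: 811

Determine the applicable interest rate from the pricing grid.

6.875%

Credit score 811 ≥ 649; DTI: 6,700 ÷ 17,250 = 38.8%, within the 41% cap
LTV: 516,300 ÷ 818,000 = 63.1%, within 90% cap
Score 811 is in the 760+ band; LTV 63.1% is in the 54.01–64% band → 6.875%.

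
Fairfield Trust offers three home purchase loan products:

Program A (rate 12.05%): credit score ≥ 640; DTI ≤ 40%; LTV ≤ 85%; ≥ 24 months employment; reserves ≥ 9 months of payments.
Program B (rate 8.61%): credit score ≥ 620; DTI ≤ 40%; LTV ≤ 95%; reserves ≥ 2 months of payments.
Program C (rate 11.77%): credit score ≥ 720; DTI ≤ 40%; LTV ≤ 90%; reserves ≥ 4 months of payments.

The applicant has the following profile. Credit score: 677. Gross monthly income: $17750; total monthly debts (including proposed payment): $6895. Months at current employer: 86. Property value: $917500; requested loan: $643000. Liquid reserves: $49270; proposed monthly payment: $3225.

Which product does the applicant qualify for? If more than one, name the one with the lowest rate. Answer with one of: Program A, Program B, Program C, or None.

DTI = 6,895/17,750 = 38.8%.
LTV = 643,000/917,500 = 70.1%.
Reserves = 49,270/3,225 = 15.3 months.
Program A: score 677 ≥ 640; DTI 38.8% ≤ 40%; LTV 70.1% ≤ 85%; employment 86 ≥ 24 mo; reserves 15.3 ≥ 9 mo → qualifies.
Program B: score 677 ≥ 620; DTI 38.8% ≤ 40%; LTV 70.1% ≤ 95%; reserves 15.3 ≥ 2 mo → qualifies.
Program C: score 677 < 720; DTI 38.8% ≤ 40%; LTV 70.1% ≤ 90%; reserves 15.3 ≥ 4 mo → does not qualify.
Qualifying: Program A, Program B. Lowest rate is 8.61% → Program B.

Program B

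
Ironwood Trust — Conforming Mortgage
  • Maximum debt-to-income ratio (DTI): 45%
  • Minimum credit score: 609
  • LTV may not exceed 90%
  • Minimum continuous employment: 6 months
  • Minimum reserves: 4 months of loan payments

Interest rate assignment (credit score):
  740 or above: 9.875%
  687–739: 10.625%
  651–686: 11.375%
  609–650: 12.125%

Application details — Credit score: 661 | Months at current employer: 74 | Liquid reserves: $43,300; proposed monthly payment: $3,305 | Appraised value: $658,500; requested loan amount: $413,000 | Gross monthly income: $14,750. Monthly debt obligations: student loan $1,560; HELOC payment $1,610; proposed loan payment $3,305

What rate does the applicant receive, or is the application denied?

Approved at 11.375%

Credit score 661 ≥ 609 (meets minimum)
LTV: 413,000 ÷ 658,500 = 62.7%, within 90% cap
Reserves: 43,300 ÷ 3,305 = 13.1 months (meets 4-month minimum)
Employment 74 ≥ 6 months
Total monthly debts = (1,560 + 1,610 + 3,305) = 6,475. DTI = 6,475/14,750 = 43.9% ≤ 45%
All requirements met. Score 661 falls in the 651–686 tier → 11.375%.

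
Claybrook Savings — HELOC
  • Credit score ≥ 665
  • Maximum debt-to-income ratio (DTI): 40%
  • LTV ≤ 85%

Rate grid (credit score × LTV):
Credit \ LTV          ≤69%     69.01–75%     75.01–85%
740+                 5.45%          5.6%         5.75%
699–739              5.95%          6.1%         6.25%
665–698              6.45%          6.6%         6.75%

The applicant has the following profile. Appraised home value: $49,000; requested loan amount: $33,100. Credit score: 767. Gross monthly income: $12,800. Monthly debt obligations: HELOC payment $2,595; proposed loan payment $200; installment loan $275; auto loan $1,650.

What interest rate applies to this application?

5.45%

Credit score 767 ≥ 665; Total monthly debts = (2,595 + 200 + 275 + 1,650) = 4,720. DTI: 4,720 ÷ 12,800 = 36.9%, within the 40% cap
LTV: 33,100 ÷ 49,000 = 67.6%, within 85% cap
Row: 767 falls in 740+. Column: 67.6% falls in ≤69%. Rate = 5.45%.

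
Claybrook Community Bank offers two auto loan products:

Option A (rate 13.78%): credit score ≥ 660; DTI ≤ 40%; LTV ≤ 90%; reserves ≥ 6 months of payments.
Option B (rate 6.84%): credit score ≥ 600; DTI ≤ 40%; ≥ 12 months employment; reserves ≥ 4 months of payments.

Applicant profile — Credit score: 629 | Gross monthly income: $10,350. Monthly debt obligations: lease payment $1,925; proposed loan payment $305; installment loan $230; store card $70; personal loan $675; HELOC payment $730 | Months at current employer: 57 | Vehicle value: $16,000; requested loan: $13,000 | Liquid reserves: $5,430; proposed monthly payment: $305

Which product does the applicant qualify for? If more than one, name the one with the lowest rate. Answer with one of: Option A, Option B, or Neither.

Total debts = (1,925 + 305 + 230 + 70 + 675 + 730) = 3,935; DTI = 3,935/10,350 = 38%.
LTV = 13,000/16,000 = 81.2%.
Reserves = 5,430/305 = 17.8 months.
Option A: score 629 < 660; DTI 38% ≤ 40%; LTV 81.2% ≤ 90%; reserves 17.8 ≥ 6 mo → does not qualify.
Option B: score 629 ≥ 600; DTI 38% ≤ 40%; employment 57 ≥ 12 mo; reserves 17.8 ≥ 4 mo → qualifies.

Option B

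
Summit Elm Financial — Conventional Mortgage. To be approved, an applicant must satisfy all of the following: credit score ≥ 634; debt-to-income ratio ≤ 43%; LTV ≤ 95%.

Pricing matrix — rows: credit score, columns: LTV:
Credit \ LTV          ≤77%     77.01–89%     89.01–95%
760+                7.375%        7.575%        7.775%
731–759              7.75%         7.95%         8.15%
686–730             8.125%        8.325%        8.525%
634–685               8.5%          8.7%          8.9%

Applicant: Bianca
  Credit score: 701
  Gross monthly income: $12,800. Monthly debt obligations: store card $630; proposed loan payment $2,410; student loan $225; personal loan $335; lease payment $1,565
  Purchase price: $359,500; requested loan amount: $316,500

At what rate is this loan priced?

Credit score 701 ≥ 634; Total monthly debts = (630 + 2,410 + 225 + 335 + 1,565) = 5,165. DTI: 5,165 ÷ 12,800 = 40.4%, within the 43% cap
LTV: 316,500 ÷ 359,500 = 88%, within 95% cap
Score 701 is in the 686–730 band; LTV 88% is in the 77.01–89% band → 8.325%.

8.325%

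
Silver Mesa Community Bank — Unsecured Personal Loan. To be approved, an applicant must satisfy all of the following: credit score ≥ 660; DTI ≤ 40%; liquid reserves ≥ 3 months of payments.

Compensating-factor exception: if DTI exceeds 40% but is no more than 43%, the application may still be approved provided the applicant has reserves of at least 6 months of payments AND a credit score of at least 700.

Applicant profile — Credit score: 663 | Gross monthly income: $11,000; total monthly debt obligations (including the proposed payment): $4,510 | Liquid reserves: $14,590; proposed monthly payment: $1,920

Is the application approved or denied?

Credit score 663 ≥ 660 (meets base)
DTI: 4,510 ÷ 11,000 = 41%, over the 40% base limit.
Liquid reserves cover 14,590/1,920 = 7.6 months — ≥ 3 required
41% falls in the override range (40%–43%), so the compensating-factor test applies.
Reserves 7.6 ≥ 6 months; credit score 663 < 700.
Override conditions not both satisfied; exception does not apply.

Denied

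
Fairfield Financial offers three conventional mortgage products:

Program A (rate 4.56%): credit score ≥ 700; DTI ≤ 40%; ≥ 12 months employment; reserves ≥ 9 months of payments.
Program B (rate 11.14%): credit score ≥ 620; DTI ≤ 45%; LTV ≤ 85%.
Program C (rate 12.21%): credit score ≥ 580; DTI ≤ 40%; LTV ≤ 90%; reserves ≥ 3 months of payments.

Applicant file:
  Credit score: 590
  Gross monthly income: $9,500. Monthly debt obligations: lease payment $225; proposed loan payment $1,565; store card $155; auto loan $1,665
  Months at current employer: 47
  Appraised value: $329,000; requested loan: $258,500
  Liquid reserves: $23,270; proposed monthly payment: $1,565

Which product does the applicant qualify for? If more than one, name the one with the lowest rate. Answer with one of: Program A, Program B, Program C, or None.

Program C

Total debts = (225 + 1,565 + 155 + 1,665) = 3,610; DTI = 3,610/9,500 = 38%.
LTV = 258,500/329,000 = 78.6%.
Reserves = 23,270/1,565 = 14.9 months.
Program A: score 590 < 700; DTI 38% ≤ 40%; employment 47 ≥ 12 mo; reserves 14.9 ≥ 9 mo → does not qualify.
Program B: score 590 < 620; DTI 38% ≤ 45%; LTV 78.6% ≤ 85% → does not qualify.
Program C: score 590 ≥ 580; DTI 38% ≤ 40%; LTV 78.6% ≤ 90%; reserves 14.9 ≥ 3 mo → qualifies.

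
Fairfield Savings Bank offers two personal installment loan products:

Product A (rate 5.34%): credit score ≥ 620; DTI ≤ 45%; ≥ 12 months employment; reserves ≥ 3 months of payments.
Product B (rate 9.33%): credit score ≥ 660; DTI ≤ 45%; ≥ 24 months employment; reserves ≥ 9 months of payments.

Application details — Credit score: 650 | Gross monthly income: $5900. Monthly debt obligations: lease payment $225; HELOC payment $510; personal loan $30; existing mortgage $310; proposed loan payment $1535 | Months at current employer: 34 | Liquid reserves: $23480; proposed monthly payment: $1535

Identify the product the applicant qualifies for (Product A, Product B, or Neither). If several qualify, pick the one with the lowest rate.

Total debts = (225 + 510 + 30 + 310 + 1,535) = 2,610; DTI = 2,610/5,900 = 44.2%.
Reserves = 23,480/1,535 = 15.3 months.
Product A: score 650 ≥ 620; DTI 44.2% ≤ 45%; employment 34 ≥ 12 mo; reserves 15.3 ≥ 3 mo → qualifies.
Product B: score 650 < 660; DTI 44.2% ≤ 45%; employment 34 ≥ 24 mo; reserves 15.3 ≥ 9 mo → does not qualify.

Product A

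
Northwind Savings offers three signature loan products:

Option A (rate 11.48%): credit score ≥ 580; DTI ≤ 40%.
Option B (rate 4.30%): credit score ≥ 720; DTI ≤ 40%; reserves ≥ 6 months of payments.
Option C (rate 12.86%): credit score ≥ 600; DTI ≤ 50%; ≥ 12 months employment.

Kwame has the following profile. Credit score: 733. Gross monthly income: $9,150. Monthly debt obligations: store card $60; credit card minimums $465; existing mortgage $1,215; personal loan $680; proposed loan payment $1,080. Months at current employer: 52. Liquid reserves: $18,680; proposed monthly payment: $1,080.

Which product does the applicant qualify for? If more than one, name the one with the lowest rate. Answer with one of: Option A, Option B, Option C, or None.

Total debts = (60 + 465 + 1,215 + 680 + 1,080) = 3,500; DTI = 3,500/9,150 = 38.3%.
Reserves = 18,680/1,080 = 17.3 months.
Option A: score 733 ≥ 580; DTI 38.3% ≤ 40% → qualifies.
Option B: score 733 ≥ 720; DTI 38.3% ≤ 40%; reserves 17.3 ≥ 6 mo → qualifies.
Option C: score 733 ≥ 600; DTI 38.3% ≤ 50%; employment 52 ≥ 12 mo → qualifies.
Qualifying: Option A, Option B, Option C. Lowest rate is 4.30% → Option B.

Option B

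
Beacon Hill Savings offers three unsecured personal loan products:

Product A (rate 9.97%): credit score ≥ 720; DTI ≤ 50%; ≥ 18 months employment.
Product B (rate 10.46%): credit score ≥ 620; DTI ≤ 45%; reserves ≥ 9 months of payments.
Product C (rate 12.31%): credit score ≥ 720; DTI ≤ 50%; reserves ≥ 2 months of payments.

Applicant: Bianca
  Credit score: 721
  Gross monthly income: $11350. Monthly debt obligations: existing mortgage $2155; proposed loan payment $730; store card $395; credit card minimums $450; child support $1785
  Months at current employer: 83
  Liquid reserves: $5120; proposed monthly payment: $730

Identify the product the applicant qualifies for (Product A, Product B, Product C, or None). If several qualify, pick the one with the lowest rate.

Product A

Total debts = (2,155 + 730 + 395 + 450 + 1,785) = 5,515; DTI = 5,515/11,350 = 48.6%.
Reserves = 5,120/730 = 7.0 months.
Product A: score 721 ≥ 720; DTI 48.6% ≤ 50%; employment 83 ≥ 18 mo → qualifies.
Product B: score 721 ≥ 620; DTI 48.6% > 45%; reserves 7.0 < 9 mo → does not qualify.
Product C: score 721 ≥ 720; DTI 48.6% ≤ 50%; reserves 7.0 ≥ 2 mo → qualifies.
Qualifying: Product A, Product C. Lowest rate is 9.97% → Product A.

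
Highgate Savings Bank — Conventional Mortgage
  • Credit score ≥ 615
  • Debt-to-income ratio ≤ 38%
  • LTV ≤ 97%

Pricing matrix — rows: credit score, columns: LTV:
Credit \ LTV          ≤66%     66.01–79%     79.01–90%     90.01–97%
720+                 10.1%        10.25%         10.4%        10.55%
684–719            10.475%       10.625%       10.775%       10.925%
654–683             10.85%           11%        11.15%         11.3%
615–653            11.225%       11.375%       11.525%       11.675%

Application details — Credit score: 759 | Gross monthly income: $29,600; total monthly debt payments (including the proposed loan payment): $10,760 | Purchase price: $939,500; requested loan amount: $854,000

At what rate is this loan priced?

10.55%

Credit score 759 ≥ 615; DTI: 10,760 ÷ 29,600 = 36.4%, within the 38% cap
Loan-to-value = 854,000/939,500 = 90.9% — pass (97% max)
Row: 759 falls in 720+. Column: 90.9% falls in 90.01–97%. Rate = 10.55%.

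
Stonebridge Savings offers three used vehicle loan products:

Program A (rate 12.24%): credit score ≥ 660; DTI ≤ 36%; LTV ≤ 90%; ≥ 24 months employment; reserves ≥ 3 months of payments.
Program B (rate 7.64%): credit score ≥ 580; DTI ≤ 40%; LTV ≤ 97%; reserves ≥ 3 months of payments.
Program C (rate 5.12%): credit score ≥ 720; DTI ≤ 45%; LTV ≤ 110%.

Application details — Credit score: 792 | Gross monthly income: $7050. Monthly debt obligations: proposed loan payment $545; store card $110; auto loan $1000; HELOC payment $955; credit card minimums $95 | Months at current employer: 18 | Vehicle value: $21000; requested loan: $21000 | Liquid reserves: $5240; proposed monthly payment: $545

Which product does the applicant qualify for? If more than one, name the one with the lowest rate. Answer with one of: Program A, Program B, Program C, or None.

Total debts = (545 + 110 + 1,000 + 955 + 95) = 2,705; DTI = 2,705/7,050 = 38.4%.
LTV = 21,000/21,000 = 100%.
Reserves = 5,240/545 = 9.6 months.
Program A: score 792 ≥ 660; DTI 38.4% > 36%; LTV 100% > 90%; employment 18 < 24 mo; reserves 9.6 ≥ 3 mo → does not qualify.
Program B: score 792 ≥ 580; DTI 38.4% ≤ 40%; LTV 100% > 97%; reserves 9.6 ≥ 3 mo → does not qualify.
Program C: score 792 ≥ 720; DTI 38.4% ≤ 45%; LTV 100% ≤ 110% → qualifies.

Program C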